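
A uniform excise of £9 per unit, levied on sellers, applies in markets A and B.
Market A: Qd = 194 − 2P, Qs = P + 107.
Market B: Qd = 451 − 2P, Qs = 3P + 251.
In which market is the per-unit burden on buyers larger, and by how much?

Market A: pre-tax P* = £29, Q* = 136; post-tax Q = 130; per-unit burden on buyers = £3.
Market B: pre-tax P* = £40, Q* = 371; post-tax Q = 360.2; per-unit burden on buyers = £5.4.
Difference: £3 vs £5.4 → market B is larger by £2.4.

Market B, by £2.4.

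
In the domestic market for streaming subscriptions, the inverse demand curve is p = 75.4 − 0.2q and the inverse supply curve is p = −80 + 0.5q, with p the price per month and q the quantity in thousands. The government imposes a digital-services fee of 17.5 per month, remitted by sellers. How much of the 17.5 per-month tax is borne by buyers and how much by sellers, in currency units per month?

Rewrite in direct form: qd = 377 − 5p and qs = 2p + 160.
Without the tax, 377 − 5p = 2p + 160 gives 7p = 217, so p* = 31 and q* = 222.
With the tax collected from sellers, supply shifts: qs = 2(p − 17.5) + 160.
Solving gives q = 197 with buyers paying 36 and sellers receiving 18.5 (the 17.5 wedge).
Burden on buyers: 5; on sellers: 12.5. (They sum to 17.5.)

Buyers bear 5 per month; sellers bear 12.5 per month.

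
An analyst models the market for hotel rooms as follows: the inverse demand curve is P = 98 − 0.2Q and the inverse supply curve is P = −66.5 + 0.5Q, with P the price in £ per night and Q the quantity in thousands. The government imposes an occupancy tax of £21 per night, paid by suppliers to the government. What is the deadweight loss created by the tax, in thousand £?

Rewrite in direct form: Qd = 490 − 5P and Qs = 2P + 133.
Before the tax: set 490 − 5P = 2P + 133 → P* = £51, Q* = 235.
With the tax collected from suppliers, supply shifts: Qs = 2(P − 21) + 133.
Solving gives Q = 205 with consumers paying £57 and suppliers receiving £36 (the £21 wedge).
Quantity falls by |ΔQ| = |235 − 205| = 30.
DWL = ½ · t · |ΔQ| = ½ · 21 · 30 = £315.

Deadweight loss = £315 thousand.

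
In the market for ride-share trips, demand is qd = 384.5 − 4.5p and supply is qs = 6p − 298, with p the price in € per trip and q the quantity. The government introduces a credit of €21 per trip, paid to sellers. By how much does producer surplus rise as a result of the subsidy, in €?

Producer surplus rises by €1071.

Without the subsidy, 384.5 − 4.5p = 6p − 298 gives 10.5p = 682.5, so p* = €65 and q* = 92.
With a per-unit subsidy paid to sellers, each receives p + 21 per unit sold, so supply becomes qs = 6(p + 21) − 298.
New equilibrium: consumers pay €53, sellers receive €74, q = 146. (Wedge: pb − ps = −21.)
ΔPS is the trapezoid between Q = 146 and Q = 92 of height €9: ½ · (92 + 146) · 9 = €1071.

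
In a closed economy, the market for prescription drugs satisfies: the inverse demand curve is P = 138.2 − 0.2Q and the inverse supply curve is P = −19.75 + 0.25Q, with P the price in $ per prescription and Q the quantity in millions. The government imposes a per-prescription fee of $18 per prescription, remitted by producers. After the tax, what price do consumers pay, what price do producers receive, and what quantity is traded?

Consumers pay $76; producers receive $58; quantity = 311.

Inverting to Q(P) form: Qd = 691 − 5P; Qs = 4P + 79.
Before the tax: set 691 − 5P = 4P + 79 → P* = $68, Q* = 351.
With the tax collected from producers, supply shifts: Qs = 4(P − 18) + 79.
New equilibrium: consumers pay $76, producers receive $58, Q = 311. (Wedge: Pb − Ps = 18.)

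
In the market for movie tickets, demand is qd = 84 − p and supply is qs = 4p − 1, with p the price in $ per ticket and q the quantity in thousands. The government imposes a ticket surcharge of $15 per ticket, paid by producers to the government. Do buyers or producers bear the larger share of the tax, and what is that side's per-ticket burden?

Buyers bear the larger share: $12 per ticket.

Before the tax: set 84 − p = 4p − 1 → p* = $17, q* = 67.
With the tax collected from producers, supply shifts: qs = 4(p − 15) − 1.
Solving gives q = 55 with buyers paying $29 and producers receiving $14 (the $15 wedge).
Per-ticket burden: buyers $12, producers $3.
Buyers take the larger share because demand is less price-elastic here (demand slope 1 vs supply slope 4).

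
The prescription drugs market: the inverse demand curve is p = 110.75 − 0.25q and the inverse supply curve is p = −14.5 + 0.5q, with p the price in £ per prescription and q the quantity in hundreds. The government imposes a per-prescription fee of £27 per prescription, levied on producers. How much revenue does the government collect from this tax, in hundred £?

Inverting to q(p) form: qd = 443 − 4p; qs = 2p + 29.
Before the tax: set 443 − 4p = 2p + 29 → p* = £69, q* = 167.
With the tax collected from producers, supply shifts: qs = 2(p − 27) + 29.
Solving gives q = 131 with buyers paying £78 and producers receiving £51 (the £27 wedge).
Revenue = t · Q = 27 · 131 = £3537.

Tax revenue = £3537 hundred.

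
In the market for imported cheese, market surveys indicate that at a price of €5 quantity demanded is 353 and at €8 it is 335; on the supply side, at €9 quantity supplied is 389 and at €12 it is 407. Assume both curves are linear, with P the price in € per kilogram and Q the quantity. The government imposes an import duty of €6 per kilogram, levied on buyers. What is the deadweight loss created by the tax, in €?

Demand slope: (335 − 353)/(8 − 5) = -6, so Qd = 383 − 6P.
Supply slope: (407 − 389)/(12 − 9) = 6, so Qs = 6P + 335.
Without the tax, 383 − 6P = 6P + 335 gives 12P = 48, so P* = €4 and Q* = 359.
With the tax collected from buyers, demand (in seller-price terms) shifts: Qd = 383 − 6(P + 6).
Solving gives Q = 341 with buyers paying €7 and suppliers receiving €1 (the €6 wedge).
Quantity falls by |ΔQ| = |359 − 341| = 18.
DWL = ½ · t · |ΔQ| = ½ · 6 · 18 = €54.

Deadweight loss = €54.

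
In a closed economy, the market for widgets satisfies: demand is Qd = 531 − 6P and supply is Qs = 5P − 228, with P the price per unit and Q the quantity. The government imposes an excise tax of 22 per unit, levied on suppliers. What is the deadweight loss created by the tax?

Without the tax, 531 − 6P = 5P − 228 gives 11P = 759, so P* = 69 and Q* = 117.
With the tax collected from suppliers, supply shifts: Qs = 5(P − 22) − 228.
Solving gives Q = 57 with consumers paying 79 and suppliers receiving 57 (the 22 wedge).
Quantity falls by |ΔQ| = |117 − 57| = 60.
DWL = ½ · t · |ΔQ| = ½ · 22 · 60 = 660.

Deadweight loss = 660.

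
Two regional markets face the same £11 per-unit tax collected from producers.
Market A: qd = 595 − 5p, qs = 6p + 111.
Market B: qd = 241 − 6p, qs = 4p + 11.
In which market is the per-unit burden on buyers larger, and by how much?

Market A: pre-tax p* = £44, q* = 375; post-tax q = 345; per-unit burden on buyers = £6.
Market B: pre-tax p* = £23, q* = 103; post-tax q = 76.6; per-unit burden on buyers = £4.4.
Difference: £6 vs £4.4 → market A is larger by £1.6.

Market A, by £1.6.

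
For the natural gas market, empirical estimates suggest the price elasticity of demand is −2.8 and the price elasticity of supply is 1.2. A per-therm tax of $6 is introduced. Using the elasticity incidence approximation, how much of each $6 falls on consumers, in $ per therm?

Consumers bear ≈ $1.8 per therm.

Incidence ratio: consumers' share ≈ εs / (εs + |εd|) = 1.2 / (1.2 + 2.8) = 0.3.
So consumers bear ≈ 0.3 × $6 = $1.8; sellers bear $4.2.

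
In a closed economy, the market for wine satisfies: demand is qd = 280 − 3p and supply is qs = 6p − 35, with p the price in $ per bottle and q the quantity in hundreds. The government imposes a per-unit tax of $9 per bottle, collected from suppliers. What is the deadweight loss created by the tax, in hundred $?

Before the tax: set 280 − 3p = 6p − 35 → p* = $35, q* = 175.
With the tax collected from suppliers, supply shifts: qs = 6(p − 9) − 35.
Solving gives q = 157 with consumers paying $41 and suppliers receiving $32 (the $9 wedge).
Quantity falls by |ΔQ| = |175 − 157| = 18.
DWL = ½ · t · |ΔQ| = ½ · 9 · 18 = $81.

Deadweight loss = $81 hundred.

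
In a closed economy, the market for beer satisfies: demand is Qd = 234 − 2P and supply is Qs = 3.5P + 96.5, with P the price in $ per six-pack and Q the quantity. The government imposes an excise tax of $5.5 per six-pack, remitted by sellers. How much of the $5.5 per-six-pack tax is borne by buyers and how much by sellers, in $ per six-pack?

Buyers bear $3.5 per six-pack; sellers bear $2 per six-pack.

Before the tax: set 234 − 2P = 3.5P + 96.5 → P* = $25, Q* = 184.
With the tax collected from sellers, supply shifts: Qs = 3.5(P − 5.5) + 96.5.
Solving gives Q = 177 with buyers paying $28.5 and sellers receiving $23 (the $5.5 wedge).
Burden on buyers: $3.5; on sellers: $2. (They sum to $5.5.)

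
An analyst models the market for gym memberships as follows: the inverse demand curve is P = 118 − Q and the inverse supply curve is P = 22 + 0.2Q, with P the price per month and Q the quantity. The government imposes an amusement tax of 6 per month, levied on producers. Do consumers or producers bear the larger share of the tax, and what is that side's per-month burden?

Rewrite in direct form: Qd = 118 − P and Qs = 5P − 110.
Before the tax: set 118 − P = 5P − 110 → P* = 38, Q* = 80.
With the tax collected from producers, supply shifts: Qs = 5(P − 6) − 110.
New equilibrium: consumers pay 43, producers receive 37, Q = 75. (Wedge: Pb − Ps = 6.)
Per-month burden: consumers 5, producers 1.
Consumers take the larger share because demand is less price-elastic here (demand slope 1 vs supply slope 5).
The less price-elastic side of the market bears the larger share of a per-unit tax.

Consumers bear the larger share: 5 per month.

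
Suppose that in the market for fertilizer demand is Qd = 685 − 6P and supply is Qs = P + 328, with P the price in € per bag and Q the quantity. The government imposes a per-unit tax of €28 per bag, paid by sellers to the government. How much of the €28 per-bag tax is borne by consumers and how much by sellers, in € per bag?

Without the tax, 685 − 6P = P + 328 gives 7P = 357, so P* = €51 and Q* = 379.
With the tax collected from sellers, supply shifts: Qs = (P − 28) + 328.
New equilibrium: consumers pay €55, sellers receive €27, Q = 355. (Wedge: Pb − Ps = 28.)
Burden on consumers: €4; on sellers: €24. (They sum to €28.)
The less price-elastic side of the market bears the larger share of a per-unit tax.

Consumers bear €4 per bag; sellers bear €24 per bag.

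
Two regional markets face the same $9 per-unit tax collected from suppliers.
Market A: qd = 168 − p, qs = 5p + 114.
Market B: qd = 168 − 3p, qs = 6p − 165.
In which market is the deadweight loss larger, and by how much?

Market A: pre-tax p* = $9, q* = 159; post-tax q = 151.5; deadweight loss = $33.75.
Market B: pre-tax p* = $37, q* = 57; post-tax q = 39; deadweight loss = $81.
Difference: $33.75 vs $81 → market B is larger by $47.25.

Market B, by $47.25.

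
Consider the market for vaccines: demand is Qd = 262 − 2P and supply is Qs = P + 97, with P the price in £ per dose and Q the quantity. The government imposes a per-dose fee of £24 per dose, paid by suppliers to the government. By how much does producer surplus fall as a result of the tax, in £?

Producer surplus falls by £2304.

Without the tax, 262 − 2P = P + 97 gives 3P = 165, so P* = £55 and Q* = 152.
With the tax collected from suppliers, supply shifts: Qs = (P − 24) + 97.
New equilibrium: consumers pay £63, suppliers receive £39, Q = 136. (Wedge: Pb − Ps = 24.)
ΔPS is the trapezoid between Q = 136 and Q = 152 of height £16: ½ · (152 + 136) · 16 = £2304.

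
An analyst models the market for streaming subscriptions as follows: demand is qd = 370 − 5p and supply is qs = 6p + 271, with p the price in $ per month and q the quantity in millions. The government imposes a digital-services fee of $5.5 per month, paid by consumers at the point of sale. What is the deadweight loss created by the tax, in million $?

Before the tax: set 370 − 5p = 6p + 271 → p* = $9, q* = 325.
With the tax collected from consumers, demand (in seller-price terms) shifts: qd = 370 − 5(p + 5.5).
Solving gives q = 310 with consumers paying $12 and producers receiving $6.5 (the $5.5 wedge).
Quantity falls by |ΔQ| = |325 − 310| = 15.
DWL = ½ · t · |ΔQ| = ½ · 5.5 · 15 = $41.25.

Deadweight loss = $41.25 million.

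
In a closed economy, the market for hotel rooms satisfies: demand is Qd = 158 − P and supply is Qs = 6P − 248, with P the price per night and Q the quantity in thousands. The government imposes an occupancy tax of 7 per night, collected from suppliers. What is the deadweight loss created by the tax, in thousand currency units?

Deadweight loss = 21 thousand.

Without the tax, 158 − P = 6P − 248 gives 7P = 406, so P* = 58 and Q* = 100.
With the tax collected from suppliers, supply shifts: Qs = 6(P − 7) − 248.
Solving gives Q = 94 with consumers paying 64 and suppliers receiving 57 (the 7 wedge).
Quantity falls by |ΔQ| = |100 − 94| = 6.
DWL = ½ · t · |ΔQ| = ½ · 7 · 6 = 21.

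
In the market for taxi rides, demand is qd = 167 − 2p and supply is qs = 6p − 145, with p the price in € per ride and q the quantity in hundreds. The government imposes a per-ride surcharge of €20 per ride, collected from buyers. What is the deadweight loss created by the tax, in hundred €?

Deadweight loss = €300 hundred.

Before the tax: set 167 − 2p = 6p − 145 → p* = €39, q* = 89.
With the tax collected from buyers, demand (in seller-price terms) shifts: qd = 167 − 2(p + 20).
New equilibrium: buyers pay €54, producers receive €34, q = 59. (Wedge: pb − ps = 20.)
Quantity falls by |ΔQ| = |89 − 59| = 30.
DWL = ½ · t · |ΔQ| = ½ · 20 · 30 = €300.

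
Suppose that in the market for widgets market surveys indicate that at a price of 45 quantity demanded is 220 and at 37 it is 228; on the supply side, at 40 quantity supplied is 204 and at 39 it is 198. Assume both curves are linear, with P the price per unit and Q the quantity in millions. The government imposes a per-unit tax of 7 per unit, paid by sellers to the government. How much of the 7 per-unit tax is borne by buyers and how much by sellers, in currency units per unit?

Demand slope: (228 − 220)/(37 − 45) = -1, so Qd = 265 − P.
Supply slope: (198 − 204)/(39 − 40) = 6, so Qs = 6P − 36.
Without the tax, 265 − P = 6P − 36 gives 7P = 301, so P* = 43 and Q* = 222.
With the tax collected from sellers, supply shifts: Qs = 6(P − 7) − 36.
Solving gives Q = 216 with buyers paying 49 and sellers receiving 42 (the 7 wedge).
Burden on buyers: 6; on sellers: 1. (They sum to 7.)
The less price-elastic side of the market bears the larger share of a per-unit tax.

Buyers bear 6 per unit; sellers bear 1 per unit.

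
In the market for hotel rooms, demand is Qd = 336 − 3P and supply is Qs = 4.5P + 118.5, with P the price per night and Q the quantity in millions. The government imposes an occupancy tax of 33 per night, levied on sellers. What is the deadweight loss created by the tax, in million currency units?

Before the tax: set 336 − 3P = 4.5P + 118.5 → P* = 29, Q* = 249.
With the tax collected from sellers, supply shifts: Qs = 4.5(P − 33) + 118.5.
New equilibrium: consumers pay 48.8, sellers receive 15.8, Q = 189.6. (Wedge: Pb − Ps = 33.)
Quantity falls by |ΔQ| = |249 − 189.6| = 59.4.
DWL = ½ · t · |ΔQ| = ½ · 33 · 59.4 = 980.1.

Deadweight loss = 980.1 million.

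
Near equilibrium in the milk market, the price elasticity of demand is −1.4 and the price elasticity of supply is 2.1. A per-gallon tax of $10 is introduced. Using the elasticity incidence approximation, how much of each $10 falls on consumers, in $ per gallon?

Consumers bear ≈ $6 per gallon.

Incidence ratio: consumers' share ≈ εs / (εs + |εd|) = 2.1 / (2.1 + 1.4) = 0.6.
So consumers bear ≈ 0.6 × $10 = $6; sellers bear $4.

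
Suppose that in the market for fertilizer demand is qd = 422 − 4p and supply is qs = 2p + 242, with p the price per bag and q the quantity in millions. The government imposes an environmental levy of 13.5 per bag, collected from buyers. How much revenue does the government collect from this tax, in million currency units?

Tax revenue = 3834 million.

Without the tax, 422 − 4p = 2p + 242 gives 6p = 180, so p* = 30 and q* = 302.
With the tax collected from buyers, demand (in seller-price terms) shifts: qd = 422 − 4(p + 13.5).
New equilibrium: buyers pay 34.5, suppliers receive 21, q = 284. (Wedge: pb − ps = 13.5.)
Revenue = t · Q = 13.5 · 284 = 3834.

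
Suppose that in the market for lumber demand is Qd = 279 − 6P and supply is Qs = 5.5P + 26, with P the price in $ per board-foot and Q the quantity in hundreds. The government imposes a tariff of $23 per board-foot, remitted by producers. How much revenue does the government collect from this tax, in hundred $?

Tax revenue = $1863 hundred.

Without the tax, 279 − 6P = 5.5P + 26 gives 11.5P = 253, so P* = $22 and Q* = 147.
With the tax collected from producers, supply shifts: Qs = 5.5(P − 23) + 26.
Solving gives Q = 81 with consumers paying $33 and producers receiving $10 (the $23 wedge).
Revenue = t · Q = 23 · 81 = $1863.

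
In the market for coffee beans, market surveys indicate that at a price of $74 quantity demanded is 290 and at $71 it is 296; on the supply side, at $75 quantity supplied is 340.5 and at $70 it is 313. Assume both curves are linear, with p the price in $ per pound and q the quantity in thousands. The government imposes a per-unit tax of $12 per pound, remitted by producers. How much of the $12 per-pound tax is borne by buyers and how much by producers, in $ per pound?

Buyers bear $8.8 per pound; producers bear $3.2 per pound.

Demand slope: (296 − 290)/(71 − 74) = -2, so qd = 438 − 2p.
Supply slope: (313 − 340.5)/(70 − 75) = 5.5, so qs = 5.5p − 72.
Before the tax: set 438 − 2p = 5.5p − 72 → p* = $68, q* = 302.
With the tax collected from producers, supply shifts: qs = 5.5(p − 12) − 72.
Solving gives q = 284.4 with buyers paying $76.8 and producers receiving $64.8 (the $12 wedge).
Burden on buyers: $8.8; on producers: $3.2. (They sum to $12.)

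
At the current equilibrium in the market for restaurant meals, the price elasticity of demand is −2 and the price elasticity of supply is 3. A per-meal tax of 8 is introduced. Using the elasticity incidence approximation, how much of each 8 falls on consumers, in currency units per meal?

Incidence ratio: consumers' share ≈ εs / (εs + |εd|) = 3 / (3 + 2) = 0.6.
So consumers bear ≈ 0.6 × 8 = 4.8; sellers bear 3.2.

Consumers bear ≈ 4.8 per meal.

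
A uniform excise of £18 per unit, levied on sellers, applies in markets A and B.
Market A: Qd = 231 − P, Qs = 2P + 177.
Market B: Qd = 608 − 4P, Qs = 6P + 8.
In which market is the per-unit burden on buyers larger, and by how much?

Market A: pre-tax P* = £18, Q* = 213; post-tax Q = 201; per-unit burden on buyers = £12.
Market B: pre-tax P* = £60, Q* = 368; post-tax Q = 324.8; per-unit burden on buyers = £10.8.
Difference: £12 vs £10.8 → market A is larger by £1.2.

Market A, by £1.2.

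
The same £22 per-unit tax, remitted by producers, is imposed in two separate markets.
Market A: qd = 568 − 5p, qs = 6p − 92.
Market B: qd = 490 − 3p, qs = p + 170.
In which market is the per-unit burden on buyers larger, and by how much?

Market A: pre-tax p* = £60, q* = 268; post-tax q = 208; per-unit burden on buyers = £12.
Market B: pre-tax p* = £80, q* = 250; post-tax q = 233.5; per-unit burden on buyers = £5.5.
Difference: £12 vs £5.5 → market A is larger by £6.5.

Market A, by £6.5.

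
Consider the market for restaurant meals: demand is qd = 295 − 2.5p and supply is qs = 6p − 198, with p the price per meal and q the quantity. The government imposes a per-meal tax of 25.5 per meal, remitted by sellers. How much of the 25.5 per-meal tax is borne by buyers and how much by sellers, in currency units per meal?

Without the tax, 295 − 2.5p = 6p − 198 gives 8.5p = 493, so p* = 58 and q* = 150.
With the tax collected from sellers, supply shifts: qs = 6(p − 25.5) − 198.
Solving gives q = 105 with buyers paying 76 and sellers receiving 50.5 (the 25.5 wedge).
Burden on buyers: 18; on sellers: 7.5. (They sum to 25.5.)
The less price-elastic side of the market bears the larger share of a per-unit tax.

Buyers bear 18 per meal; sellers bear 7.5 per meal.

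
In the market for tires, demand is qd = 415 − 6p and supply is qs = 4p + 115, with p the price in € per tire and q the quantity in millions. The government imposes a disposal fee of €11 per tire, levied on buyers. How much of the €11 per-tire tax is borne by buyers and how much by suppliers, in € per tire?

Before the tax: set 415 − 6p = 4p + 115 → p* = €30, q* = 235.
With the tax collected from buyers, demand (in seller-price terms) shifts: qd = 415 − 6(p + 11).
Solving gives q = 208.6 with buyers paying €34.4 and suppliers receiving €23.4 (the €11 wedge).
Burden on buyers: €4.4; on suppliers: €6.6. (They sum to €11.)
The less price-elastic side of the market bears the larger share of a per-unit tax.

Buyers bear €4.4 per tire; suppliers bear €6.6 per tire.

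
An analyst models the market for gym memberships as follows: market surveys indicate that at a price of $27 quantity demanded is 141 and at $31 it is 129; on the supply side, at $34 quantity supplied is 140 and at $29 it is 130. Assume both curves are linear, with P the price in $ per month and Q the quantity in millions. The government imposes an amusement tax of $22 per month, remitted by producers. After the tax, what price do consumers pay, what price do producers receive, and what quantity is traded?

Demand slope: (129 − 141)/(31 − 27) = -3, so Qd = 222 − 3P.
Supply slope: (130 − 140)/(29 − 34) = 2, so Qs = 2P + 72.
Before the tax: set 222 − 3P = 2P + 72 → P* = $30, Q* = 132.
With the tax collected from producers, supply shifts: Qs = 2(P − 22) + 72.
Solving gives Q = 105.6 with consumers paying $38.8 and producers receiving $16.8 (the $22 wedge).
The less price-elastic side of the market bears the larger share of a per-unit tax.

Consumers pay $38.8; producers receive $16.8; quantity = 105.6.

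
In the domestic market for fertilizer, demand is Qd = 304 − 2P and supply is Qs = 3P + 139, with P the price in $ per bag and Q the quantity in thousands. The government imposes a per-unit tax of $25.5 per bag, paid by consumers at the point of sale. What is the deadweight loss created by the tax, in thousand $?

Deadweight loss = $390.15 thousand.

Before the tax: set 304 − 2P = 3P + 139 → P* = $33, Q* = 238.
With the tax collected from consumers, demand (in seller-price terms) shifts: Qd = 304 − 2(P + 25.5).
Solving gives Q = 207.4 with consumers paying $48.3 and sellers receiving $22.8 (the $25.5 wedge).
Quantity falls by |ΔQ| = |238 − 207.4| = 30.6.
DWL = ½ · t · |ΔQ| = ½ · 25.5 · 30.6 = $390.15.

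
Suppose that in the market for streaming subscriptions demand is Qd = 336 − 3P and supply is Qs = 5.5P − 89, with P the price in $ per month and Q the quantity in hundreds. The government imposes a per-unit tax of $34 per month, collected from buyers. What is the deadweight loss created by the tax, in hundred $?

Deadweight loss = $1122 hundred.

Before the tax: set 336 − 3P = 5.5P − 89 → P* = $50, Q* = 186.
With the tax collected from buyers, demand (in seller-price terms) shifts: Qd = 336 − 3(P + 34).
New equilibrium: buyers pay $72, sellers receive $38, Q = 120. (Wedge: Pb − Ps = 34.)
Quantity falls by |ΔQ| = |186 − 120| = 66.
DWL = ½ · t · |ΔQ| = ½ · 34 · 66 = $1122.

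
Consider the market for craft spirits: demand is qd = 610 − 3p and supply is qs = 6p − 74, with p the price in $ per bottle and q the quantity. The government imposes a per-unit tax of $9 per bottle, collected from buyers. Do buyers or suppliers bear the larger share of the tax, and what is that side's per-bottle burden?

Before the tax: set 610 − 3p = 6p − 74 → p* = $76, q* = 382.
With the tax collected from buyers, demand (in seller-price terms) shifts: qd = 610 − 3(p + 9).
Solving gives q = 364 with buyers paying $82 and suppliers receiving $73 (the $9 wedge).
Per-bottle burden: buyers $6, suppliers $3.
Buyers take the larger share because demand is less price-elastic here (demand slope 3 vs supply slope 6).

Buyers bear the larger share: $6 per bottle.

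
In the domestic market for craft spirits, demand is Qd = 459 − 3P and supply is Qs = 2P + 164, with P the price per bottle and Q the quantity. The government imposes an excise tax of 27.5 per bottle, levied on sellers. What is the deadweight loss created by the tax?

Deadweight loss = 453.75.

Before the tax: set 459 − 3P = 2P + 164 → P* = 59, Q* = 282.
With the tax collected from sellers, supply shifts: Qs = 2(P − 27.5) + 164.
New equilibrium: consumers pay 70, sellers receive 42.5, Q = 249. (Wedge: Pb − Ps = 27.5.)
Quantity falls by |ΔQ| = |282 − 249| = 33.
DWL = ½ · t · |ΔQ| = ½ · 27.5 · 33 = 453.75.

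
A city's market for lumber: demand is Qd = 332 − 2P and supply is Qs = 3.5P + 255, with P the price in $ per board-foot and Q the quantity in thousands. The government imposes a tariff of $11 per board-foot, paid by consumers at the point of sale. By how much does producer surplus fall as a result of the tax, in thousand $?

Before the tax: set 332 − 2P = 3.5P + 255 → P* = $14, Q* = 304.
With the tax collected from consumers, demand (in seller-price terms) shifts: Qd = 332 − 2(P + 11).
Solving gives Q = 290 with consumers paying $21 and producers receiving $10 (the $11 wedge).
ΔPS is the trapezoid between Q = 290 and Q = 304 of height $4: ½ · (304 + 290) · 4 = $1188.

Producer surplus falls by $1188 thousand.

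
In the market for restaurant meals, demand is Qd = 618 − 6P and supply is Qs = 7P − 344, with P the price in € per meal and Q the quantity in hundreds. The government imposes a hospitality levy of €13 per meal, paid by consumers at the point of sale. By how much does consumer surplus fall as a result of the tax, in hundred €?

Before the tax: set 618 − 6P = 7P − 344 → P* = €74, Q* = 174.
With the tax collected from consumers, demand (in seller-price terms) shifts: Qd = 618 − 6(P + 13).
Solving gives Q = 132 with consumers paying €81 and producers receiving €68 (the €13 wedge).
ΔCS is the trapezoid between Q = 132 and Q = 174 of height €7: ½ · (174 + 132) · 7 = €1071.

Consumer surplus falls by €1071 hundred.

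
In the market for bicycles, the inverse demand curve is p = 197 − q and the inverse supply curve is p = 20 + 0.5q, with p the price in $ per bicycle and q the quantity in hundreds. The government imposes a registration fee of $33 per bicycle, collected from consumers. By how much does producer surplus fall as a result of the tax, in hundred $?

Producer surplus falls by $1177 hundred.

Rewrite in direct form: qd = 197 − p and qs = 2p − 40.
Without the tax, 197 − p = 2p − 40 gives 3p = 237, so p* = $79 and q* = 118.
With the tax collected from consumers, demand (in seller-price terms) shifts: qd = 197 − (p + 33).
Solving gives q = 96 with consumers paying $101 and sellers receiving $68 (the $33 wedge).
ΔPS is the trapezoid between Q = 96 and Q = 118 of height $11: ½ · (118 + 96) · 11 = $1177.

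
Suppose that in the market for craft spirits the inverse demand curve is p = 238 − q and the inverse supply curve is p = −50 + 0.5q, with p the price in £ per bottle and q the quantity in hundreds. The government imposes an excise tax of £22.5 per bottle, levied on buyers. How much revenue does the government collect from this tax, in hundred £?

Tax revenue = £3982.5 hundred.

Inverting to q(p) form: qd = 238 − p; qs = 2p + 100.
Without the tax, 238 − p = 2p + 100 gives 3p = 138, so p* = £46 and q* = 192.
With the tax collected from buyers, demand (in seller-price terms) shifts: qd = 238 − (p + 22.5).
Solving gives q = 177 with buyers paying £61 and sellers receiving £38.5 (the £22.5 wedge).
Revenue = t · Q = 22.5 · 177 = £3982.5.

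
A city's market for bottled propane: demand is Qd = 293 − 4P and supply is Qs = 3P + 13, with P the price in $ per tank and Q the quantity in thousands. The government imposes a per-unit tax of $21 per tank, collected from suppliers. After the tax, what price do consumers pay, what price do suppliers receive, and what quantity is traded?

Before the tax: set 293 − 4P = 3P + 13 → P* = $40, Q* = 133.
With the tax collected from suppliers, supply shifts: Qs = 3(P − 21) + 13.
New equilibrium: consumers pay $49, suppliers receive $28, Q = 97. (Wedge: Pb − Ps = 21.)
The less price-elastic side of the market bears the larger share of a per-unit tax.

Consumers pay $49; suppliers receive $28; quantity = 97.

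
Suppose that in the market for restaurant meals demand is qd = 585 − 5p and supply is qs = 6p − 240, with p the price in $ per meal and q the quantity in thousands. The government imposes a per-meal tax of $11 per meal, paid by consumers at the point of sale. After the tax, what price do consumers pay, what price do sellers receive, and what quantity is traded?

Before the tax: set 585 − 5p = 6p − 240 → p* = $75, q* = 210.
With the tax collected from consumers, demand (in seller-price terms) shifts: qd = 585 − 5(p + 11).
Solving gives q = 180 with consumers paying $81 and sellers receiving $70 (the $11 wedge).
The less price-elastic side of the market bears the larger share of a per-unit tax.

Consumers pay $81; sellers receive $70; quantity = 180.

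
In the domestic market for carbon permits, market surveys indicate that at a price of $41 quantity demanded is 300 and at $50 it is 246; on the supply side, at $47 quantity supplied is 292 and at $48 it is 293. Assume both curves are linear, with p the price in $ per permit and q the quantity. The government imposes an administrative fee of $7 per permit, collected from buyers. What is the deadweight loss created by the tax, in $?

Deadweight loss = $21.

Demand slope: (246 − 300)/(50 − 41) = -6, so qd = 546 − 6p.
Supply slope: (293 − 292)/(48 − 47) = 1, so qs = p + 245.
Without the tax, 546 − 6p = p + 245 gives 7p = 301, so p* = $43 and q* = 288.
With the tax collected from buyers, demand (in seller-price terms) shifts: qd = 546 − 6(p + 7).
Solving gives q = 282 with buyers paying $44 and producers receiving $37 (the $7 wedge).
Quantity falls by |ΔQ| = |288 − 282| = 6.
DWL = ½ · t · |ΔQ| = ½ · 7 · 6 = $21.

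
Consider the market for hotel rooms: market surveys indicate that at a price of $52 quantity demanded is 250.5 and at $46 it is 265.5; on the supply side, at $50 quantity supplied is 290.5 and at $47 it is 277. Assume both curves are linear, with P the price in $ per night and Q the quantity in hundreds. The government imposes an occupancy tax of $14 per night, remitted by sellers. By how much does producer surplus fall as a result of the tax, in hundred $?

Demand slope: (265.5 − 250.5)/(46 − 52) = -2.5, so Qd = 380.5 − 2.5P.
Supply slope: (277 − 290.5)/(47 − 50) = 4.5, so Qs = 4.5P + 65.5.
Before the tax: set 380.5 − 2.5P = 4.5P + 65.5 → P* = $45, Q* = 268.
With the tax collected from sellers, supply shifts: Qs = 4.5(P − 14) + 65.5.
Solving gives Q = 245.5 with buyers paying $54 and sellers receiving $40 (the $14 wedge).
ΔPS is the trapezoid between Q = 245.5 and Q = 268 of height $5: ½ · (268 + 245.5) · 5 = $1283.75.

Producer surplus falls by $1283.75 hundred.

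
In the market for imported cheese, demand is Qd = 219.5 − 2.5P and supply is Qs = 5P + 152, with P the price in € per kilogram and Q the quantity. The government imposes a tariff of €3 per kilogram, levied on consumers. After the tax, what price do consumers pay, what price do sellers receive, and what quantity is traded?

Before the tax: set 219.5 − 2.5P = 5P + 152 → P* = €9, Q* = 197.
With the tax collected from consumers, demand (in seller-price terms) shifts: Qd = 219.5 − 2.5(P + 3).
New equilibrium: consumers pay €11, sellers receive €8, Q = 192. (Wedge: Pb − Ps = 3.)
The less price-elastic side of the market bears the larger share of a per-unit tax.

Consumers pay €11; sellers receive €8; quantity = 192.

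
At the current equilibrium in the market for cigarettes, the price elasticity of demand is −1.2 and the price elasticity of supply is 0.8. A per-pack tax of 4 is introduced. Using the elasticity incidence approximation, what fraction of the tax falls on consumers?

Consumers' share ≈ 0.4.

Incidence ratio: consumers' share ≈ εs / (εs + |εd|) = 0.8 / (0.8 + 1.2) = 0.4.
Supply is the less elastic side, so consumers bear the smaller share.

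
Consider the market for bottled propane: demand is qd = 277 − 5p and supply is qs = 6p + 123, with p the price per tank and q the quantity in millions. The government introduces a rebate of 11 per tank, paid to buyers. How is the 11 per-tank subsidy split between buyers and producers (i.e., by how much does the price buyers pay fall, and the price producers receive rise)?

Before the subsidy: set 277 − 5p = 6p + 123 → p* = 14, q* = 207.
With a per-unit subsidy paid to buyers, each effectively pays p − 11, so demand becomes qd = 277 − 5(p − 11).
New equilibrium: buyers pay 8, producers receive 19, q = 237. (Wedge: pb − ps = −11.)
Gain to buyers: 6; to producers: 5. (They sum to 11.)

Buyers gain 6 per tank; producers gain 5 per tank.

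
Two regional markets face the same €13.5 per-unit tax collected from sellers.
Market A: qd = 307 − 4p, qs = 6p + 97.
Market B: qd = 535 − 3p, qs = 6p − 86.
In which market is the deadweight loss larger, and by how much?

Market A, by €36.45.

Market A: pre-tax p* = €21, q* = 223; post-tax q = 190.6; deadweight loss = €218.7.
Market B: pre-tax p* = €69, q* = 328; post-tax q = 301; deadweight loss = €182.25.
Difference: €218.7 vs €182.25 → market A is larger by €36.45.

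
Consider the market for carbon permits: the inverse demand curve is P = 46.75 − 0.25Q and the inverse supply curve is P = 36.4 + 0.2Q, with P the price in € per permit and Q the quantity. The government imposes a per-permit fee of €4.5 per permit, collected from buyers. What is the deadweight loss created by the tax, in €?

Inverting to Q(P) form: Qd = 187 − 4P; Qs = 5P − 182.
Without the tax, 187 − 4P = 5P − 182 gives 9P = 369, so P* = €41 and Q* = 23.
With the tax collected from buyers, demand (in seller-price terms) shifts: Qd = 187 − 4(P + 4.5).
Solving gives Q = 13 with buyers paying €43.5 and producers receiving €39 (the €4.5 wedge).
Quantity falls by |ΔQ| = |23 − 13| = 10.
DWL = ½ · t · |ΔQ| = ½ · 4.5 · 10 = €22.5.

Deadweight loss = €22.5.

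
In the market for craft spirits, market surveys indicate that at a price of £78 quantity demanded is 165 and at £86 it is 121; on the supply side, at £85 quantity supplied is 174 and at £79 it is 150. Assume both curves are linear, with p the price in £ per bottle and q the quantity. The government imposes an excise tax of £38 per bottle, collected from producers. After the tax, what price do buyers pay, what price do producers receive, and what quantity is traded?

Demand slope: (121 − 165)/(86 − 78) = -5.5, so qd = 594 − 5.5p.
Supply slope: (150 − 174)/(79 − 85) = 4, so qs = 4p − 166.
Without the tax, 594 − 5.5p = 4p − 166 gives 9.5p = 760, so p* = £80 and q* = 154.
With the tax collected from producers, supply shifts: qs = 4(p − 38) − 166.
New equilibrium: buyers pay £96, producers receive £58, q = 66. (Wedge: pb − ps = 38.)

Buyers pay £96; producers receive £58; quantity = 66.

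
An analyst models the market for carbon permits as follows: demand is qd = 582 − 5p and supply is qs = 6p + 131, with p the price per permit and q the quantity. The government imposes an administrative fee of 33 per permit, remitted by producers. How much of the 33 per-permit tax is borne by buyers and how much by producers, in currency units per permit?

Buyers bear 18 per permit; producers bear 15 per permit.

Before the tax: set 582 − 5p = 6p + 131 → p* = 41, q* = 377.
With the tax collected from producers, supply shifts: qs = 6(p − 33) + 131.
Solving gives q = 287 with buyers paying 59 and producers receiving 26 (the 33 wedge).
Burden on buyers: 18; on producers: 15. (They sum to 33.)
The less price-elastic side of the market bears the larger share of a per-unit tax.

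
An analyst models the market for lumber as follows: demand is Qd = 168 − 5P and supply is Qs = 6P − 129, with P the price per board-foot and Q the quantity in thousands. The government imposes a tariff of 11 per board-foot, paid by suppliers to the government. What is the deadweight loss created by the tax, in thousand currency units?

Deadweight loss = 165 thousand.

Without the tax, 168 − 5P = 6P − 129 gives 11P = 297, so P* = 27 and Q* = 33.
With the tax collected from suppliers, supply shifts: Qs = 6(P − 11) − 129.
New equilibrium: consumers pay 33, suppliers receive 22, Q = 3. (Wedge: Pb − Ps = 11.)
Quantity falls by |ΔQ| = |33 − 3| = 30.
DWL = ½ · t · |ΔQ| = ½ · 11 · 30 = 165.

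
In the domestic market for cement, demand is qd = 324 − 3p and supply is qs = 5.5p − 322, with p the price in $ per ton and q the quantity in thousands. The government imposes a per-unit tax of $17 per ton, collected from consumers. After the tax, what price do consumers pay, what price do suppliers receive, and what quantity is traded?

Without the tax, 324 − 3p = 5.5p − 322 gives 8.5p = 646, so p* = $76 and q* = 96.
With the tax collected from consumers, demand (in seller-price terms) shifts: qd = 324 − 3(p + 17).
Solving gives q = 63 with consumers paying $87 and suppliers receiving $70 (the $17 wedge).
The less price-elastic side of the market bears the larger share of a per-unit tax.

Consumers pay $87; suppliers receive $70; quantity = 63.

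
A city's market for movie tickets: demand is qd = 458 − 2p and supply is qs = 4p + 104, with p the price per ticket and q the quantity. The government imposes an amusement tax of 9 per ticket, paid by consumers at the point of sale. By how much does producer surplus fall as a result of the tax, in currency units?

Before the tax: set 458 − 2p = 4p + 104 → p* = 59, q* = 340.
With the tax collected from consumers, demand (in seller-price terms) shifts: qd = 458 − 2(p + 9).
New equilibrium: consumers pay 65, sellers receive 56, q = 328. (Wedge: pb − ps = 9.)
ΔPS is the trapezoid between Q = 328 and Q = 340 of height 3: ½ · (340 + 328) · 3 = 1002.

Producer surplus falls by 1002.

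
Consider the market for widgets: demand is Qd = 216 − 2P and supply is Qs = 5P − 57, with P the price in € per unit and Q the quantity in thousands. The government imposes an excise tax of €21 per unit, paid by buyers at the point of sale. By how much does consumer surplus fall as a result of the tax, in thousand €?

Consumer surplus falls by €1845 thousand.

Without the tax, 216 − 2P = 5P − 57 gives 7P = 273, so P* = €39 and Q* = 138.
With the tax collected from buyers, demand (in seller-price terms) shifts: Qd = 216 − 2(P + 21).
Solving gives Q = 108 with buyers paying €54 and suppliers receiving €33 (the €21 wedge).
ΔCS is the trapezoid between Q = 108 and Q = 138 of height €15: ½ · (138 + 108) · 15 = €1845.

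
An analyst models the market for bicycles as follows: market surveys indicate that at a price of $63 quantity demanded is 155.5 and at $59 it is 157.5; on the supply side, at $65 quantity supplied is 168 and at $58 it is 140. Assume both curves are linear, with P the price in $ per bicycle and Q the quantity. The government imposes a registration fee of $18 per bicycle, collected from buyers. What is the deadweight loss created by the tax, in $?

Demand slope: (157.5 − 155.5)/(59 − 63) = -0.5, so Qd = 187 − 0.5P.
Supply slope: (140 − 168)/(58 − 65) = 4, so Qs = 4P − 92.
Without the tax, 187 − 0.5P = 4P − 92 gives 4.5P = 279, so P* = $62 and Q* = 156.
With the tax collected from buyers, demand (in seller-price terms) shifts: Qd = 187 − 0.5(P + 18).
New equilibrium: buyers pay $78, producers receive $60, Q = 148. (Wedge: Pb − Ps = 18.)
Quantity falls by |ΔQ| = |156 − 148| = 8.
DWL = ½ · t · |ΔQ| = ½ · 18 · 8 = $72.

Deadweight loss = $72.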